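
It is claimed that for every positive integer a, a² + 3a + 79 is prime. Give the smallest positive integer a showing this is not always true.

a = 5

We need the least positive integer a for which a² + 3a + 79 is not prime.
For a = 1, 2, 3, 4 the conclusion holds.
a = 5: a² + 3a + 79 = 119 = 7 × 17, composite.
Hence a = 5 is a counterexample.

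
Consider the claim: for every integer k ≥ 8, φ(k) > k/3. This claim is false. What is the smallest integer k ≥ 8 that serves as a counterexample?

For k = 8, 9, 10, 11 the conclusion holds.
k = 12: φ(12) = 4 and 12/3 = 4, so φ(12) ≤ 12/3.
So k = 12 is the smallest counterexample.

k = 12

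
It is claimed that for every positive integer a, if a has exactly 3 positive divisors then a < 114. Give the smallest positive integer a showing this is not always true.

A counterexample is any positive integer a such that a has exactly 3 positive divisors but the claim fails; we check each in order.
a = 4: τ(4) = 3; 4 < 114.
a = 9: τ(9) = 3; 9 < 114.
a = 25: τ(25) = 3; 25 < 114.
a = 49: τ(49) = 3; 49 < 114.
a = 121: τ(121) = 3; 121 ≥ 114.
Thus a = 121 disproves the claim, and no smaller a works.

a = 121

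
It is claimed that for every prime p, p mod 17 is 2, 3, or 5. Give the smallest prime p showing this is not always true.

Check each prime p in order until the claim fails.
For p = 2, 3, 5 the conclusion holds.
p = 7: 7 mod 17 = 7 — not in {2, 3, 5}.
Thus p = 7 disproves the claim, and no smaller p works.

p = 7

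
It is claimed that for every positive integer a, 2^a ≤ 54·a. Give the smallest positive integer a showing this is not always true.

Check each positive integer a in order until 2^a > 54·a.
For a = 1, 2, 3, 4, 5, 6, 7, 8 the conclusion holds.
a = 9: 2^a = 512 and 54·a = 486, so 512 > 486.

a = 9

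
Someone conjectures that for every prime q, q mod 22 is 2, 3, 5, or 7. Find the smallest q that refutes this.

The first 4 eligible values, up to q = 7, all satisfy the conclusion.
q = 11: 11 mod 22 = 11 — not in {2, 3, 5, 7}.

q = 11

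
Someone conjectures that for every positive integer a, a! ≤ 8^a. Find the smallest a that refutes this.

a = 20

A counterexample is any positive integer a such that a! > 8^a; we check each in order.
For a = 1, 2, 3, 4, …, 17, 18, 19 the conclusion holds.
a = 20: a! = 2432902008176640000 and 8^a = 1152921504606846976, so 2432902008176640000 > 1152921504606846976.
Hence a = 20 is a counterexample.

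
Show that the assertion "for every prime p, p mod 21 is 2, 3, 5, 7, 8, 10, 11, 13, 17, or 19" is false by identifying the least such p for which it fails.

We need the least prime p for which the claim fails.
For p = 2, 3, 5, 7, …, 23, 29, 31 the conclusion holds.
p = 37: 37 mod 21 = 16 — not in {2, 3, 5, 7, 8, 10, 11, 13, 17, 19}.
Thus p = 37 disproves the claim, and no smaller p works.

p = 37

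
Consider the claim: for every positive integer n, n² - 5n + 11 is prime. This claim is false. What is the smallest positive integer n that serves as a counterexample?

n = 7

A counterexample is any positive integer n such that n² - 5n + 11 is not prime; we check each in order.
n = 1: n² - 5n + 11 = 7, prime.
n = 2: n² - 5n + 11 = 5, prime.
n = 3: n² - 5n + 11 = 5, prime.
n = 4: n² - 5n + 11 = 7, prime.
n = 5: n² - 5n + 11 = 11, prime.
n = 6: n² - 5n + 11 = 17, prime.
n = 7: n² - 5n + 11 = 25 = 5 × 5, composite.
Thus n = 7 disproves the claim, and no smaller n works.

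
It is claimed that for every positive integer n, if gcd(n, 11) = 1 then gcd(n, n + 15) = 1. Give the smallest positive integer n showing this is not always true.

n = 3

We need the least positive integer n for which gcd(n, 11) = 1 but gcd(n, n + 15) > 1.
For n = 1, 2 the conclusion holds.
n = 3: gcd(3, 18) = 3.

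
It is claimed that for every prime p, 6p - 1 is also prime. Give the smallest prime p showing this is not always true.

p = 11

A counterexample is any prime p such that 6p - 1 is not prime; we check each in order.
For p = 2, 3, 5, 7 the conclusion holds.
p = 11: 6p - 1 = 65 = 5 × 13, not prime.
So p = 11 is the smallest counterexample.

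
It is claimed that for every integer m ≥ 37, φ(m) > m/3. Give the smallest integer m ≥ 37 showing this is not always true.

We need the least integer m ≥ 37 for which the claim fails.
For m = 37, 38, 39, 40, 41 the conclusion holds.
m = 42: φ(42) = 12 and 42/3 = 14, so φ(42) ≤ 42/3.
Hence m = 42 is a counterexample.

m = 42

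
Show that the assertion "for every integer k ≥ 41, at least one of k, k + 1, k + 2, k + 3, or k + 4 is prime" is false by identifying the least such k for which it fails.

k = 48

A counterexample is any integer k ≥ 41 such that k, k + 1, k + 2, k + 3, k + 4 are all composite; we check each in order.
The first 7 eligible values, up to k = 47, all satisfy the conclusion.
k = 48: 48 = 2 × 24; 49 = 7 × 7; 50 = 2 × 25; 51 = 3 × 17; 52 = 2 × 26 — all composite.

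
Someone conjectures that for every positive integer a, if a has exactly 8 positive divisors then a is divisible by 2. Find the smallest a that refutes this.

a = 105

We need the least positive integer a for which a has exactly 8 positive divisors but a is not divisible by 2.
The first 12 eligible values, up to a = 104, all satisfy the conclusion.
a = 105: τ(105) = 8; 105 mod 2 = 1.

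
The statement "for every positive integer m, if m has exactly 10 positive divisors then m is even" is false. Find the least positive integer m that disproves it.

m = 405

Check each positive integer m in order until m has exactly 10 positive divisors but m is odd.
For m = 48, 80, 112, 162, 176, 208, 272, 304, 368 the conclusion holds.
m = 405: divisors of 405: 10 divisors; 405 is odd.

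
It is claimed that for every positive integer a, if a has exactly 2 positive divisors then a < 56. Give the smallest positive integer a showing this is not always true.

a = 59

We need the least positive integer a for which a has exactly 2 positive divisors but the claim fails.
The first 16 eligible values, up to a = 53, all satisfy the conclusion.
a = 59: τ(59) = 2; 59 ≥ 56.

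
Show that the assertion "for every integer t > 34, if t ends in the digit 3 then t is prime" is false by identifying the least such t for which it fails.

A counterexample is any integer t > 34 such that t ends in the digit 3 but t is not prime; we check each in order.
For t = 43, 53 the conclusion holds.
t = 63: 63 ends in 3; 63 = 3 × 21, composite.
Thus t = 63 disproves the claim, and no smaller t works.

t = 63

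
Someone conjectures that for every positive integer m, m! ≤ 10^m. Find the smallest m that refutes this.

m = 25

We need the least positive integer m for which m! > 10^m.
For m = 1, 2, 3, 4, …, 22, 23, 24 the conclusion holds.
m = 25: m! = 15511210043330985984000000 and 10^m = 10000000000000000000000000, so 15511210043330985984000000 > 10000000000000000000000000.
So m = 25 is the smallest counterexample.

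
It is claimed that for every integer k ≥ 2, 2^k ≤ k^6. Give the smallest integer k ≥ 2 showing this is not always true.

Check each integer k ≥ 2 in order until 2^k > k^6.
For k = 2, 3, 4, 5, …, 27, 28, 29 the conclusion holds.
k = 30: 2^k = 1073741824 and k^6 = 729000000, so 1073741824 > 729000000.

k = 30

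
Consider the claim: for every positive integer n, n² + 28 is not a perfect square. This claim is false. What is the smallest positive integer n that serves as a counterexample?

n = 6

Check each positive integer n in order until n² + 28 is a perfect square.
n = 1: 1² + 28 = 29, not a perfect square.
n = 2: 2² + 28 = 32, not a perfect square.
n = 3: 3² + 28 = 37, not a perfect square.
n = 4: 4² + 28 = 44, not a perfect square.
n = 5: 5² + 28 = 53, not a perfect square.
n = 6: 6² + 28 = 64 = 8², a perfect square.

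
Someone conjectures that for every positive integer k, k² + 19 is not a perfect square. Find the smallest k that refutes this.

k = 9

k = 1: 1² + 19 = 20, not a perfect square.
k = 2: 2² + 19 = 23, not a perfect square.
k = 3: 3² + 19 = 28, not a perfect square.
k = 4: 4² + 19 = 35, not a perfect square.
k = 5: 5² + 19 = 44, not a perfect square.
k = 6: 6² + 19 = 55, not a perfect square.
k = 7: 7² + 19 = 68, not a perfect square.
k = 8: 8² + 19 = 83, not a perfect square.
k = 9: 9² + 19 = 100 = 10², a perfect square.
Thus k = 9 disproves the claim, and no smaller k works.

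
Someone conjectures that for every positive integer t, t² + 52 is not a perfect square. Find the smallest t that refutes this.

A counterexample is any positive integer t such that t² + 52 is a perfect square; we check each in order.
For t = 1, 2, 3, 4, …, 9, 10, 11 the conclusion holds.
t = 12: 12² + 52 = 196 = 14², a perfect square.
So t = 12 is the smallest counterexample.

t = 12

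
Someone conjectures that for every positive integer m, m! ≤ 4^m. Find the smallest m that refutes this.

A counterexample is any positive integer m such that m! > 4^m; we check each in order.
m = 1: m! = 1 and 4^m = 4, so 1 ≤ 4.
m = 2: m! = 2 and 4^m = 16, so 2 ≤ 16.
m = 3: m! = 6 and 4^m = 64, so 6 ≤ 64.
m = 4: m! = 24 and 4^m = 256, so 24 ≤ 256.
m = 5: m! = 120 and 4^m = 1024, so 120 ≤ 1024.
m = 6: m! = 720 and 4^m = 4096, so 720 ≤ 4096.
m = 7: m! = 5040 and 4^m = 16384, so 5040 ≤ 16384.
m = 8: m! = 40320 and 4^m = 65536, so 40320 ≤ 65536.
m = 9: m! = 362880 and 4^m = 262144, so 362880 > 262144.
Hence m = 9 is a counterexample.

m = 9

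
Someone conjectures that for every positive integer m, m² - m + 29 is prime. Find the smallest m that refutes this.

m = 1: m² - m + 29 = 29, prime.
m = 2: m² - m + 29 = 31, prime.
m = 3: m² - m + 29 = 35 = 5 × 7, composite.

m = 3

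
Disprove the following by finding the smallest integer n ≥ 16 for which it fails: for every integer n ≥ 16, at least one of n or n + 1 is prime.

n = 20

The first 4 eligible values, up to n = 19, all satisfy the conclusion.
n = 20: 20 = 2 × 10; 21 = 3 × 7 — both composite.
Hence n = 20 is a counterexample.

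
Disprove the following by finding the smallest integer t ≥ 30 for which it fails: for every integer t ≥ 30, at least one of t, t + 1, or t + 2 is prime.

t = 32

We need the least integer t ≥ 30 for which t, t + 1, t + 2 are all composite.
For t = 30, 31 the conclusion holds.
t = 32: 32 = 2 × 16; 33 = 3 × 11; 34 = 2 × 17 — all composite.
Hence t = 32 is a counterexample.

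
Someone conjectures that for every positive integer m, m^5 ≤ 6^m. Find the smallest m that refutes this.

Check each positive integer m in order until m^5 > 6^m.
m = 1: m^5 = 1 and 6^m = 6, so 1 ≤ 6.
m = 2: m^5 = 32 and 6^m = 36, so 32 ≤ 36.
m = 3: m^5 = 243 and 6^m = 216, so 243 > 216.
So m = 3 is the smallest counterexample.

m = 3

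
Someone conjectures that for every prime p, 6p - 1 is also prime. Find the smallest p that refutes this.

We need the least prime p for which 6p - 1 is not prime.
p = 2: 6p - 1 = 11, prime.
p = 3: 6p - 1 = 17, prime.
p = 5: 6p - 1 = 29, prime.
p = 7: 6p - 1 = 41, prime.
p = 11: 6p - 1 = 65 = 5 × 13, not prime.
So p = 11 is the smallest counterexample.

p = 11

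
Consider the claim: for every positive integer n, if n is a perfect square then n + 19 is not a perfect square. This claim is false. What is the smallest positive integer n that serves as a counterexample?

n = 81

We need the least positive integer n for which n is a perfect square but n + 19 is a perfect square.
For n = 1, 4, 9, 16, 25, 36, 49, 64 the conclusion holds.
n = 81: 81 = 9² and 81 + 19 = 100 = 10².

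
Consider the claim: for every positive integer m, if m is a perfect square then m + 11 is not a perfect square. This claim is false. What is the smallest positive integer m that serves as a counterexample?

We need the least positive integer m for which m is a perfect square but m + 11 is a perfect square.
For m = 1, 4, 9, 16 the conclusion holds.
m = 25: 25 = 5² and 25 + 11 = 36 = 6².
So m = 25 is the smallest counterexample.

m = 25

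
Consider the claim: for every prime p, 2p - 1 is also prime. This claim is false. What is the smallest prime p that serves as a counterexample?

p = 5

A counterexample is any prime p such that 2p - 1 is not prime; we check each in order.
p = 2: 2p - 1 = 3, prime.
p = 3: 2p - 1 = 5, prime.
p = 5: 2p - 1 = 9 = 3 × 3, not prime.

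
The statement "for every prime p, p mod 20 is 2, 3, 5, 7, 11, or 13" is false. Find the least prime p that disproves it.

A counterexample is any prime p such that the claim fails; we check each in order.
The first 6 eligible values, up to p = 13, all satisfy the conclusion.
p = 17: 17 mod 20 = 17 — not in {2, 3, 5, 7, 11, 13}.
Thus p = 17 disproves the claim, and no smaller p works.

p = 17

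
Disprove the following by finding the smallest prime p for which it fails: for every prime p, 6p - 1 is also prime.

p = 11

A counterexample is any prime p such that 6p - 1 is not prime; we check each in order.
For p = 2, 3, 5, 7 the conclusion holds.
p = 11: 6p - 1 = 65 = 5 × 13, not prime.
So p = 11 is the smallest counterexample.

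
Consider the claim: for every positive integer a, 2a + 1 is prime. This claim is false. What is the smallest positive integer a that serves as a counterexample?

We need the least positive integer a for which 2a + 1 is not prime.
a = 1: 2a + 1 = 3, prime.
a = 2: 2a + 1 = 5, prime.
a = 3: 2a + 1 = 7, prime.
a = 4: 2a + 1 = 9 = 3 × 3, composite.

a = 4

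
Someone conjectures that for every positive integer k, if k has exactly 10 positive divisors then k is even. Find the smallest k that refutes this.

k = 405

Check each positive integer k in order until k has exactly 10 positive divisors but k is odd.
The first 9 eligible values, up to k = 368, all satisfy the conclusion.
k = 405: divisors of 405: 10 divisors; 405 is odd.
Thus k = 405 disproves the claim, and no smaller k works.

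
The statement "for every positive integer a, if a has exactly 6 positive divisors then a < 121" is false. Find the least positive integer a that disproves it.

Check each positive integer a in order until a has exactly 6 positive divisors but the claim fails.
For a = 12, 18, 20, 28, …, 99, 116, 117 the conclusion holds.
a = 124: τ(124) = 6; 124 ≥ 121.
Hence a = 124 is a counterexample.

a = 124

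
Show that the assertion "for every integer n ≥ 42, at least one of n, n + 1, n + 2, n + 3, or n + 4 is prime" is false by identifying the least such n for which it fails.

The first 6 eligible values, up to n = 47, all satisfy the conclusion.
n = 48: 48 = 2 × 24; 49 = 7 × 7; 50 = 2 × 25; 51 = 3 × 17; 52 = 2 × 26 — all composite.
So n = 48 is the smallest counterexample.

n = 48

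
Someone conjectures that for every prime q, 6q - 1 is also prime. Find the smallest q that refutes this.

We need the least prime q for which 6q - 1 is not prime.
q = 2: 6q - 1 = 11, prime.
q = 3: 6q - 1 = 17, prime.
q = 5: 6q - 1 = 29, prime.
q = 7: 6q - 1 = 41, prime.
q = 11: 6q - 1 = 65 = 5 × 13, not prime.
So q = 11 is the smallest counterexample.

q = 11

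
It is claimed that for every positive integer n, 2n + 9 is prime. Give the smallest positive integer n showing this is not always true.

A counterexample is any positive integer n such that 2n + 9 is not prime; we check each in order.
n = 1: 2n + 9 = 11, prime.
n = 2: 2n + 9 = 13, prime.
n = 3: 2n + 9 = 15 = 3 × 5, composite.
Thus n = 3 disproves the claim, and no smaller n works.

n = 3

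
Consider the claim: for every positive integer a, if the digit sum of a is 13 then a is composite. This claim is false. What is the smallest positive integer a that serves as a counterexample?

a = 67

For a = 49, 58 the conclusion holds.
a = 67: digit sum 13; 67 is prime, not composite.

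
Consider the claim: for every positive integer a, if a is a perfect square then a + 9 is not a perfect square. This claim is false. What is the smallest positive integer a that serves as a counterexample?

We need the least positive integer a for which a is a perfect square but a + 9 is a perfect square.
For a = 1, 4, 9 the conclusion holds.
a = 16: 16 = 4² and 16 + 9 = 25 = 5².
So a = 16 is the smallest counterexample.

a = 16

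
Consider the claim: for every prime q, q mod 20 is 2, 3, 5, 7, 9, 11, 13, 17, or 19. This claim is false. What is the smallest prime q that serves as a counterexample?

q = 41

A counterexample is any prime q such that the claim fails; we check each in order.
For q = 2, 3, 5, 7, …, 29, 31, 37 the conclusion holds.
q = 41: 41 mod 20 = 1 — not in {2, 3, 5, 7, 9, 11, 13, 17, 19}.
So q = 41 is the smallest counterexample.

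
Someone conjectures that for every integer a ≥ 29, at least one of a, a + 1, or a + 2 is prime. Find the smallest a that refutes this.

a = 29: 29 is prime.
a = 30: 31 is prime.
a = 31: 31 is prime.
a = 32: 32 = 2 × 16; 33 = 3 × 11; 34 = 2 × 17 — all composite.
Thus a = 32 disproves the claim, and no smaller a works.

a = 32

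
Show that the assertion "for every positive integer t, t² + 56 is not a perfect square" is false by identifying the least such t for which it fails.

t = 5

A counterexample is any positive integer t such that t² + 56 is a perfect square; we check each in order.
The first 4 eligible values, up to t = 4, all satisfy the conclusion.
t = 5: 5² + 56 = 81 = 9², a perfect square.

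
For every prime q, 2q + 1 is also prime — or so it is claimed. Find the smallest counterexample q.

q = 7

q = 2: 2q + 1 = 5, prime.
q = 3: 2q + 1 = 7, prime.
q = 5: 2q + 1 = 11, prime.
q = 7: 2q + 1 = 15 = 3 × 5, not prime.
Thus q = 7 disproves the claim, and no smaller q works.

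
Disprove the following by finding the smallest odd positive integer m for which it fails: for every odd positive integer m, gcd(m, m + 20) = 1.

m = 5

We need the least odd positive integer m for which gcd(m, m + 20) > 1.
m = 1: gcd(1, 21) = 1.
m = 3: gcd(3, 23) = 1.
m = 5: gcd(5, 25) = 5.
Thus m = 5 disproves the claim, and no smaller m works.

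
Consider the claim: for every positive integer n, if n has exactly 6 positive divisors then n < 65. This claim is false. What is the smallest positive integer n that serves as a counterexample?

n = 68

Check each positive integer n in order until n has exactly 6 positive divisors but the claim fails.
For n = 12, 18, 20, 28, 32, 44, 45, 50, 52, 63 the conclusion holds.
n = 68: τ(68) = 6; 68 ≥ 65.
Thus n = 68 disproves the claim, and no smaller n works.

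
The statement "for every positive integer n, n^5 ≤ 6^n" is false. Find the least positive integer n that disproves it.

n = 3

n = 1: n^5 = 1 and 6^n = 6, so 1 ≤ 6.
n = 2: n^5 = 32 and 6^n = 36, so 32 ≤ 36.
n = 3: n^5 = 243 and 6^n = 216, so 243 > 216.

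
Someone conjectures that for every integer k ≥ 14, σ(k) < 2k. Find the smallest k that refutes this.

A counterexample is any integer k ≥ 14 such that the claim fails; we check each in order.
For k = 14, 15, 16, 17 the conclusion holds.
k = 18: σ(18) = 39; 39 ≥ 36.

k = 18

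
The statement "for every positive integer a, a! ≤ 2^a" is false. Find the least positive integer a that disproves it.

For a = 1, 2, 3 the conclusion holds.
a = 4: a! = 24 and 2^a = 16, so 24 > 16.
Hence a = 4 is a counterexample.

a = 4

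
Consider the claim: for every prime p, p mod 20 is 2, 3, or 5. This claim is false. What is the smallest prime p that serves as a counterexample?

A counterexample is any prime p such that the claim fails; we check each in order.
For p = 2, 3, 5 the conclusion holds.
p = 7: 7 mod 20 = 7 — not in {2, 3, 5}.
Thus p = 7 disproves the claim, and no smaller p works.

p = 7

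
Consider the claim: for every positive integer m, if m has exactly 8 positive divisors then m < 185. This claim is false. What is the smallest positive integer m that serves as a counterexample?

m = 186

Check each positive integer m in order until m has exactly 8 positive divisors but the claim fails.
The first 27 eligible values, up to m = 184, all satisfy the conclusion.
m = 186: τ(186) = 8; 186 ≥ 185.
Hence m = 186 is a counterexample.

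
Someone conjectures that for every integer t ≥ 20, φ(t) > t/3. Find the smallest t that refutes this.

A counterexample is any integer t ≥ 20 such that the claim fails; we check each in order.
t = 20: φ(20) = 8 and 20/3 = 20/3, so φ(20) > 20/3.
t = 21: φ(21) = 12 and 21/3 = 7, so φ(21) > 21/3.
t = 22: φ(22) = 10 and 22/3 = 22/3, so φ(22) > 22/3.
t = 23: φ(23) = 22 and 23/3 = 23/3, so φ(23) > 23/3.
t = 24: φ(24) = 8 and 24/3 = 8, so φ(24) ≤ 24/3.

t = 24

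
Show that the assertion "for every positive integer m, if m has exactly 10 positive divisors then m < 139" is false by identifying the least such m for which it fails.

m = 162

Check each positive integer m in order until m has exactly 10 positive divisors but the claim fails.
For m = 48, 80, 112 the conclusion holds.
m = 162: τ(162) = 10; 162 ≥ 139.
Hence m = 162 is a counterexample.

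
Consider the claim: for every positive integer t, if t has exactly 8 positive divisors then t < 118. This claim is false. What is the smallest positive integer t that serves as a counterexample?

t = 128

A counterexample is any positive integer t such that t has exactly 8 positive divisors but the claim fails; we check each in order.
For t = 24, 30, 40, 42, …, 105, 110, 114 the conclusion holds.
t = 128: τ(128) = 8; 128 ≥ 118.
So t = 128 is the smallest counterexample.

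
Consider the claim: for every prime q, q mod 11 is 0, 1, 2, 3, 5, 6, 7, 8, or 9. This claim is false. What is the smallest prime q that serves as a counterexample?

We need the least prime q for which the claim fails.
The first 11 eligible values, up to q = 31, all satisfy the conclusion.
q = 37: 37 mod 11 = 4 — not in {0, 1, 2, 3, 5, 6, 7, 8, 9}.
Thus q = 37 disproves the claim, and no smaller q works.

q = 37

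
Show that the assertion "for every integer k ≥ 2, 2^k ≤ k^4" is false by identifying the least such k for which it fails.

k = 17

A counterexample is any integer k ≥ 2 such that 2^k > k^4; we check each in order.
The first 15 eligible values, up to k = 16, all satisfy the conclusion.
k = 17: 2^k = 131072 and k^4 = 83521, so 131072 > 83521.
Hence k = 17 is a counterexample.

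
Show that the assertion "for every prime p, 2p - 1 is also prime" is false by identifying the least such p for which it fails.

p = 5

p = 2: 2p - 1 = 3, prime.
p = 3: 2p - 1 = 5, prime.
p = 5: 2p - 1 = 9 = 3 × 3, not prime.
So p = 5 is the smallest counterexample.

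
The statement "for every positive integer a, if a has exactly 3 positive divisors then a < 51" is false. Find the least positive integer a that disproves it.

We need the least positive integer a for which a has exactly 3 positive divisors but the claim fails.
For a = 4, 9, 25, 49 the conclusion holds.
a = 121: τ(121) = 3; 121 ≥ 51.

a = 121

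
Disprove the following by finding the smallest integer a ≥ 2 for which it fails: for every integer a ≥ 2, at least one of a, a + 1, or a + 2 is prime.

We need the least integer a ≥ 2 for which a, a + 1, a + 2 are all composite.
For a = 2, 3, 4, 5, 6, 7 the conclusion holds.
a = 8: 8 = 2 × 4; 9 = 3 × 3; 10 = 2 × 5 — all composite.

a = 8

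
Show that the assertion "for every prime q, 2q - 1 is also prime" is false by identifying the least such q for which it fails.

Check each prime q in order until 2q - 1 is not prime.
For q = 2, 3 the conclusion holds.
q = 5: 2q - 1 = 9 = 3 × 3, not prime.
Thus q = 5 disproves the claim, and no smaller q works.

q = 5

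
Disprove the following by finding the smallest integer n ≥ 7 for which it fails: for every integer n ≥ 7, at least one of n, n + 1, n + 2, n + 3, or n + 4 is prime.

Check each integer n ≥ 7 in order until n, n + 1, n + 2, n + 3, n + 4 are all composite.
For n = 7, 8, 9, 10, …, 21, 22, 23 the conclusion holds.
n = 24: 24 = 2 × 12; 25 = 5 × 5; 26 = 2 × 13; 27 = 3 × 9; 28 = 2 × 14 — all composite.

n = 24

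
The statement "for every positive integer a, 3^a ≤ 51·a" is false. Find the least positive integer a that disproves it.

a = 6

Check each positive integer a in order until 3^a > 51·a.
For a = 1, 2, 3, 4, 5 the conclusion holds.
a = 6: 3^a = 729 and 51·a = 306, so 729 > 306.
So a = 6 is the smallest counterexample.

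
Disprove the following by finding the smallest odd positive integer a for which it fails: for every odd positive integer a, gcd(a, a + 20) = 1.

Check each odd positive integer a in order until gcd(a, a + 20) > 1.
a = 1: gcd(1, 21) = 1.
a = 3: gcd(3, 23) = 1.
a = 5: gcd(5, 25) = 5.
Thus a = 5 disproves the claim, and no smaller a works.

a = 5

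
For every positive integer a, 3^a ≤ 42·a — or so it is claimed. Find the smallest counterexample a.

We need the least positive integer a for which 3^a > 42·a.
a = 1: 3^a = 3 and 42·a = 42, so 3 ≤ 42.
a = 2: 3^a = 9 and 42·a = 84, so 9 ≤ 84.
a = 3: 3^a = 27 and 42·a = 126, so 27 ≤ 126.
a = 4: 3^a = 81 and 42·a = 168, so 81 ≤ 168.
a = 5: 3^a = 243 and 42·a = 210, so 243 > 210.

a = 5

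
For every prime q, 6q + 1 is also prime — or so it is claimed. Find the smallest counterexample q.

q = 19

The first 7 eligible values, up to q = 17, all satisfy the conclusion.
q = 19: 6q + 1 = 115 = 5 × 23, not prime.
So q = 19 is the smallest counterexample.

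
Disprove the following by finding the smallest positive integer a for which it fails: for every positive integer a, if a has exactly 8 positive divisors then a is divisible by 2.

a = 105

Check each positive integer a in order until a has exactly 8 positive divisors but a is not divisible by 2.
For a = 24, 30, 40, 42, …, 88, 102, 104 the conclusion holds.
a = 105: τ(105) = 8; 105 mod 2 = 1.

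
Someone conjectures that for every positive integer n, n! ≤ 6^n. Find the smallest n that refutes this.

n = 14

For n = 1, 2, 3, 4, …, 11, 12, 13 the conclusion holds.
n = 14: n! = 87178291200 and 6^n = 78364164096, so 87178291200 > 78364164096.
Thus n = 14 disproves the claim, and no smaller n works.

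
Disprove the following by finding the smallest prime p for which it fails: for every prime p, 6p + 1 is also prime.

We need the least prime p for which 6p + 1 is not prime.
p = 2: 6p + 1 = 13, prime.
p = 3: 6p + 1 = 19, prime.
p = 5: 6p + 1 = 31, prime.
p = 7: 6p + 1 = 43, prime.
p = 11: 6p + 1 = 67, prime.
p = 13: 6p + 1 = 79, prime.
p = 17: 6p + 1 = 103, prime.
p = 19: 6p + 1 = 115 = 5 × 23, not prime.
Hence p = 19 is a counterexample.

p = 19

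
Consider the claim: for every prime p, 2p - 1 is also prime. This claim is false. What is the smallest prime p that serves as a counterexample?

A counterexample is any prime p such that 2p - 1 is not prime; we check each in order.
For p = 2, 3 the conclusion holds.
p = 5: 2p - 1 = 9 = 3 × 3, not prime.
Thus p = 5 disproves the claim, and no smaller p works.

p = 5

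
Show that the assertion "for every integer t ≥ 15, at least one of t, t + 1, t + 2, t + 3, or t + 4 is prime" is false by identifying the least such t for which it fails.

For t = 15, 16, 17, 18, 19, 20, 21, 22, 23 the conclusion holds.
t = 24: 24 = 2 × 12; 25 = 5 × 5; 26 = 2 × 13; 27 = 3 × 9; 28 = 2 × 14 — all composite.

t = 24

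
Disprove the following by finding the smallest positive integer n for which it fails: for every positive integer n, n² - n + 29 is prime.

n = 3

We need the least positive integer n for which n² - n + 29 is not prime.
n = 1: n² - n + 29 = 29, prime.
n = 2: n² - n + 29 = 31, prime.
n = 3: n² - n + 29 = 35 = 5 × 7, composite.
Hence n = 3 is a counterexample.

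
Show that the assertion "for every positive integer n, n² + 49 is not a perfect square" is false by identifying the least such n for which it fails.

For n = 1, 2, 3, 4, …, 21, 22, 23 the conclusion holds.
n = 24: 24² + 49 = 625 = 25², a perfect square.
Hence n = 24 is a counterexample.

n = 24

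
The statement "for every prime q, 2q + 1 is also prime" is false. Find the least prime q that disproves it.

q = 7

A counterexample is any prime q such that 2q + 1 is not prime; we check each in order.
q = 2: 2q + 1 = 5, prime.
q = 3: 2q + 1 = 7, prime.
q = 5: 2q + 1 = 11, prime.
q = 7: 2q + 1 = 15 = 3 × 5, not prime.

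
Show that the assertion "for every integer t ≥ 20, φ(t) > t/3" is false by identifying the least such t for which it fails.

We need the least integer t ≥ 20 for which the claim fails.
For t = 20, 21, 22, 23 the conclusion holds.
t = 24: φ(24) = 8 and 24/3 = 8, so φ(24) ≤ 24/3.
Thus t = 24 disproves the claim, and no smaller t works.

t = 24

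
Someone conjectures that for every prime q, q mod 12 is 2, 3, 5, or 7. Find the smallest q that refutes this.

q = 11

Check each prime q in order until the claim fails.
The first 4 eligible values, up to q = 7, all satisfy the conclusion.
q = 11: 11 mod 12 = 11 — not in {2, 3, 5, 7}.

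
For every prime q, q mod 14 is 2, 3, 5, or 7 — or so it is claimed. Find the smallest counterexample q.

Check each prime q in order until the claim fails.
For q = 2, 3, 5, 7 the conclusion holds.
q = 11: 11 mod 14 = 11 — not in {2, 3, 5, 7}.
Thus q = 11 disproves the claim, and no smaller q works.

q = 11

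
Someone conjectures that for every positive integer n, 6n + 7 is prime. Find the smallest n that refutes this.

n = 3

For n = 1, 2 the conclusion holds.
n = 3: 6n + 7 = 25 = 5 × 5, composite.
Thus n = 3 disproves the claim, and no smaller n works.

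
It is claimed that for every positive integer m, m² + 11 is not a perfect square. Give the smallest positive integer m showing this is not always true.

Check each positive integer m in order until m² + 11 is a perfect square.
The first 4 eligible values, up to m = 4, all satisfy the conclusion.
m = 5: 5² + 11 = 36 = 6², a perfect square.

m = 5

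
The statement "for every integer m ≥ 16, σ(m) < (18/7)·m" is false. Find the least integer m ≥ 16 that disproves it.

m = 48

A counterexample is any integer m ≥ 16 such that the claim fails; we check each in order.
The first 32 eligible values, up to m = 47, all satisfy the conclusion.
m = 48: σ(48) = 124; 124 ≥ 864/7.
So m = 48 is the smallest counterexample.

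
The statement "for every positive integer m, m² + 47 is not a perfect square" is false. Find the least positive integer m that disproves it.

The first 22 eligible values, up to m = 22, all satisfy the conclusion.
m = 23: 23² + 47 = 576 = 24², a perfect square.
Thus m = 23 disproves the claim, and no smaller m works.

m = 23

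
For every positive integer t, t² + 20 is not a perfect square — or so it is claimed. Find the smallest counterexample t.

t = 4

Check each positive integer t in order until t² + 20 is a perfect square.
t = 1: 1² + 20 = 21, not a perfect square.
t = 2: 2² + 20 = 24, not a perfect square.
t = 3: 3² + 20 = 29, not a perfect square.
t = 4: 4² + 20 = 36 = 6², a perfect square.
So t = 4 is the smallest counterexample.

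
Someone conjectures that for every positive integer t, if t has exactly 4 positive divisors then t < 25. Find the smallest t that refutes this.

t = 26

Check each positive integer t in order until t has exactly 4 positive divisors but the claim fails.
The first 7 eligible values, up to t = 22, all satisfy the conclusion.
t = 26: τ(26) = 4; 26 ≥ 25.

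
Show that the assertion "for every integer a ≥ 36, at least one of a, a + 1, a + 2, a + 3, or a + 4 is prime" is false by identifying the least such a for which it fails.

a = 48

A counterexample is any integer a ≥ 36 such that a, a + 1, a + 2, a + 3, a + 4 are all composite; we check each in order.
For a = 36, 37, 38, 39, …, 45, 46, 47 the conclusion holds.
a = 48: 48 = 2 × 24; 49 = 7 × 7; 50 = 2 × 25; 51 = 3 × 17; 52 = 2 × 26 — all composite.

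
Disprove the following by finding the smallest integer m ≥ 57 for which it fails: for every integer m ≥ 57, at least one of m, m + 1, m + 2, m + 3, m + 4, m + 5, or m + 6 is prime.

m = 90

A counterexample is any integer m ≥ 57 such that m, m + 1, m + 2, m + 3, m + 4, m + 5, m + 6 are all composite; we check each in order.
For m = 57, 58, 59, 60, …, 87, 88, 89 the conclusion holds.
m = 90: 90 = 2 × 45; 91 = 7 × 13; 92 = 2 × 46; 93 = 3 × 31; 94 = 2 × 47; 95 = 5 × 19; 96 = 2 × 48 — all composite.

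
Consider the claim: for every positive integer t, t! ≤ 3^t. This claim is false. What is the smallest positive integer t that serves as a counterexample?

We need the least positive integer t for which t! > 3^t.
The first 6 eligible values, up to t = 6, all satisfy the conclusion.
t = 7: t! = 5040 and 3^t = 2187, so 5040 > 2187.
Thus t = 7 disproves the claim, and no smaller t works.

t = 7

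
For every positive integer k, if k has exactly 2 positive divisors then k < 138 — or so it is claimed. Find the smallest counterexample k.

We need the least positive integer k for which k has exactly 2 positive divisors but the claim fails.
For k = 2, 3, 5, 7, …, 127, 131, 137 the conclusion holds.
k = 139: τ(139) = 2; 139 ≥ 138.
So k = 139 is the smallest counterexample.

k = 139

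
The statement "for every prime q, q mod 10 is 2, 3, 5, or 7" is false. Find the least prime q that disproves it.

Check each prime q in order until the claim fails.
The first 4 eligible values, up to q = 7, all satisfy the conclusion.
q = 11: 11 mod 10 = 1 — not in {2, 3, 5, 7}.
Hence q = 11 is a counterexample.

q = 11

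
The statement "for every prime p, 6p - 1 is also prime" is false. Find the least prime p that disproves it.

p = 11

Check each prime p in order until 6p - 1 is not prime.
The first 4 eligible values, up to p = 7, all satisfy the conclusion.
p = 11: 6p - 1 = 65 = 5 × 13, not prime.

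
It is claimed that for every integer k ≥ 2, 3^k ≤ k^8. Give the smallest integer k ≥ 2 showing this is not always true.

We need the least integer k ≥ 2 for which 3^k > k^8.
The first 21 eligible values, up to k = 22, all satisfy the conclusion.
k = 23: 3^k = 94143178827 and k^8 = 78310985281, so 94143178827 > 78310985281.
Thus k = 23 disproves the claim, and no smaller k works.

k = 23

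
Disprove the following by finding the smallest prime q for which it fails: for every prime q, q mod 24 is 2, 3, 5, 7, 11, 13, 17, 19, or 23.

Check each prime q in order until the claim fails.
For q = 2, 3, 5, 7, …, 61, 67, 71 the conclusion holds.
q = 73: 73 mod 24 = 1 — not in {2, 3, 5, 7, 11, 13, 17, 19, 23}.

q = 73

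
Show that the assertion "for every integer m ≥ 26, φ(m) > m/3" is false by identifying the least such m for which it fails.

We need the least integer m ≥ 26 for which the claim fails.
For m = 26, 27, 28, 29 the conclusion holds.
m = 30: φ(30) = 8 and 30/3 = 10, so φ(30) ≤ 30/3.
So m = 30 is the smallest counterexample.

m = 30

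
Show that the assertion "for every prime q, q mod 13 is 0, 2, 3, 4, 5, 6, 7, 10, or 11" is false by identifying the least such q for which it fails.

A counterexample is any prime q such that the claim fails; we check each in order.
For q = 2, 3, 5, 7, …, 37, 41, 43 the conclusion holds.
q = 47: 47 mod 13 = 8 — not in {0, 2, 3, 4, 5, 6, 7, 10, 11}.
So q = 47 is the smallest counterexample.

q = 47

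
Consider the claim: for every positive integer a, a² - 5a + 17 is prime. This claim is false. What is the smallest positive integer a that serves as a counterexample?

We need the least positive integer a for which a² - 5a + 17 is not prime.
The first 12 eligible values, up to a = 12, all satisfy the conclusion.
a = 13: a² - 5a + 17 = 121 = 11 × 11, composite.
So a = 13 is the smallest counterexample.

a = 13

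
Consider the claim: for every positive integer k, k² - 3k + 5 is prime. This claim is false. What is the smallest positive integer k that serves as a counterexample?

k = 4

A counterexample is any positive integer k such that k² - 3k + 5 is not prime; we check each in order.
k = 1: k² - 3k + 5 = 3, prime.
k = 2: k² - 3k + 5 = 3, prime.
k = 3: k² - 3k + 5 = 5, prime.
k = 4: k² - 3k + 5 = 9 = 3 × 3, composite.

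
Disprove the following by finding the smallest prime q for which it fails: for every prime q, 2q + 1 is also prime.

q = 7

We need the least prime q for which 2q + 1 is not prime.
For q = 2, 3, 5 the conclusion holds.
q = 7: 2q + 1 = 15 = 3 × 5, not prime.
Hence q = 7 is a counterexample.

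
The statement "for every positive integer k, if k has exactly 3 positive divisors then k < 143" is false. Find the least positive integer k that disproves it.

A counterexample is any positive integer k such that k has exactly 3 positive divisors but the claim fails; we check each in order.
k = 4: τ(4) = 3; 4 < 143.
k = 9: τ(9) = 3; 9 < 143.
k = 25: τ(25) = 3; 25 < 143.
k = 49: τ(49) = 3; 49 < 143.
k = 121: τ(121) = 3; 121 < 143.
k = 169: τ(169) = 3; 169 ≥ 143.

k = 169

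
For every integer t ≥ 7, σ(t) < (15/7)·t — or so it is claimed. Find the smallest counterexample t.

t = 12

For t = 7, 8, 9, 10, 11 the conclusion holds.
t = 12: σ(12) = 28; 28 ≥ 180/7.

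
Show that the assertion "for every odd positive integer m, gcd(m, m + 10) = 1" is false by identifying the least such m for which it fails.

m = 1: gcd(1, 11) = 1.
m = 3: gcd(3, 13) = 1.
m = 5: gcd(5, 15) = 5.
Thus m = 5 disproves the claim, and no smaller m works.

m = 5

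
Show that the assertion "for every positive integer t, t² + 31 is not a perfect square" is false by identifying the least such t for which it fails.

t = 15

Check each positive integer t in order until t² + 31 is a perfect square.
For t = 1, 2, 3, 4, …, 12, 13, 14 the conclusion holds.
t = 15: 15² + 31 = 256 = 16², a perfect square.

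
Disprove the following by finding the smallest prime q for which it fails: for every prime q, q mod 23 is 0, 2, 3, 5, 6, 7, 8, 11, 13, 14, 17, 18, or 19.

We need the least prime q for which the claim fails.
For q = 2, 3, 5, 7, …, 31, 37, 41 the conclusion holds.
q = 43: 43 mod 23 = 20 — not in {0, 2, 3, 5, 6, 7, 8, 11, 13, 14, 17, 18, 19}.

q = 43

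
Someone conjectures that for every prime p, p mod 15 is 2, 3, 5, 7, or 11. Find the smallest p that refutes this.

p = 13

Check each prime p in order until the claim fails.
The first 5 eligible values, up to p = 11, all satisfy the conclusion.
p = 13: 13 mod 15 = 13 — not in {2, 3, 5, 7, 11}.
Hence p = 13 is a counterexample.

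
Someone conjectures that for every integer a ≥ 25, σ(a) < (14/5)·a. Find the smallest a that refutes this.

a = 60

For a = 25, 26, 27, 28, …, 57, 58, 59 the conclusion holds.
a = 60: σ(60) = 168; 168 ≥ 168.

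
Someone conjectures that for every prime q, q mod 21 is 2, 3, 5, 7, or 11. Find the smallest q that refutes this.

We need the least prime q for which the claim fails.
For q = 2, 3, 5, 7, 11 the conclusion holds.
q = 13: 13 mod 21 = 13 — not in {2, 3, 5, 7, 11}.
Hence q = 13 is a counterexample.

q = 13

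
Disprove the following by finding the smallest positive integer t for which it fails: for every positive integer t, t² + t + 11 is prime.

A counterexample is any positive integer t such that t² + t + 11 is not prime; we check each in order.
The first 9 eligible values, up to t = 9, all satisfy the conclusion.
t = 10: t² + t + 11 = 121 = 11 × 11, composite.
So t = 10 is the smallest counterexample.

t = 10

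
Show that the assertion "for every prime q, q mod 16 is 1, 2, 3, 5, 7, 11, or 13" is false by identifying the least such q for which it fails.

The first 10 eligible values, up to q = 29, all satisfy the conclusion.
q = 31: 31 mod 16 = 15 — not in {1, 2, 3, 5, 7, 11, 13}.

q = 31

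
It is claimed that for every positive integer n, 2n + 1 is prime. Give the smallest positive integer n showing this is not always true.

n = 4

We need the least positive integer n for which 2n + 1 is not prime.
For n = 1, 2, 3 the conclusion holds.
n = 4: 2n + 1 = 9 = 3 × 3, composite.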